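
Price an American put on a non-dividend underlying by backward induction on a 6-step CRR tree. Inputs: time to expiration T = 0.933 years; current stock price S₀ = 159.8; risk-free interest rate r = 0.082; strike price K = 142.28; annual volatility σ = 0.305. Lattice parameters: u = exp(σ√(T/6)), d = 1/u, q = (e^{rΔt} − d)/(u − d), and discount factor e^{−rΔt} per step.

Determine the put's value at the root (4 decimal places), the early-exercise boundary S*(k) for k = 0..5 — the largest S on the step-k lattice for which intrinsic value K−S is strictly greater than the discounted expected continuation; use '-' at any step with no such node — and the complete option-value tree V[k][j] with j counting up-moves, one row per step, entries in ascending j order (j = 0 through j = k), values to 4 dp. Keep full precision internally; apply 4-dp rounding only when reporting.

price = 7.5362
boundary = - - - 111.3977 98.7740 111.3977
tree:
7.5362
12.4901 3.2062
20.0427 5.9134 0.8176
30.8823 10.6555 1.7367 0.0000
43.5060 18.5863 3.6890 0.0000 0.0000
54.6992 30.8823 7.8361 0.0000 0.0000 0.0000
64.6239 43.5060 16.6453 0.0000 0.0000 0.0000 0.0000

Δt=0.15550  u=1.12780  d=0.88668  q=0.52319  discount=0.98733
step 6 (expiry): payoffs max(K−S,0) = 64.6239 43.5060 16.6453 0.0000 0.0000 0.0000 0.0000
step 5: (k=5,j=0): S=87.5808, (K−S)⁺=54.6992, hold=52.8965 ⇒ V=54.6992 exercise | (k=5,j=1): S=111.3977, (K−S)⁺=30.8823, hold=29.0796 ⇒ V=30.8823 exercise | (k=5,j=2): S=141.6913, (K−S)⁺=0.5887, hold=7.8361 ⇒ V=7.8361 continue | (k=5,j=3): S=180.2230, (K−S)⁺=0.0000, hold=0.0000 ⇒ V=0.0000 continue | (k=5,j=4): S=229.2331, (K−S)⁺=0.0000, hold=0.0000 ⇒ V=0.0000 continue | (k=5,j=5): S=291.5711, (K−S)⁺=0.0000, hold=0.0000 ⇒ V=0.0000 continue  boundary S*=111.3977
step 4: (k=4,j=0): S=98.7740, (K−S)⁺=43.5060, hold=41.7033 ⇒ V=43.5060 exercise | (k=4,j=1): S=125.6347, (K−S)⁺=16.6453, hold=18.5863 ⇒ V=18.5863 continue | (k=4,j=2): S=159.8000, (K−S)⁺=0.0000, hold=3.6890 ⇒ V=3.6890 continue | (k=4,j=3): S=203.2562, (K−S)⁺=0.0000, hold=0.0000 ⇒ V=0.0000 continue | (k=4,j=4): S=258.5300, (K−S)⁺=0.0000, hold=0.0000 ⇒ V=0.0000 continue  boundary S*=98.7740
step 3: (k=3,j=0): S=111.3977, (K−S)⁺=30.8823, hold=30.0823 ⇒ V=30.8823 exercise | (k=3,j=1): S=141.6913, (K−S)⁺=0.5887, hold=10.6555 ⇒ V=10.6555 continue | (k=3,j=2): S=180.2230, (K−S)⁺=0.0000, hold=1.7367 ⇒ V=1.7367 continue | (k=3,j=3): S=229.2331, (K−S)⁺=0.0000, hold=0.0000 ⇒ V=0.0000 continue  boundary S*=111.3977
step 2: (k=2,j=0): S=125.6347, (K−S)⁺=16.6453, hold=20.0427 ⇒ V=20.0427 continue | (k=2,j=1): S=159.8000, (K−S)⁺=0.0000, hold=5.9134 ⇒ V=5.9134 continue | (k=2,j=2): S=203.2562, (K−S)⁺=0.0000, hold=0.8176 ⇒ V=0.8176 continue  boundary S*=-
step 1: (k=1,j=0): S=141.6913, (K−S)⁺=0.5887, hold=12.4901 ⇒ V=12.4901 continue | (k=1,j=1): S=180.2230, (K−S)⁺=0.0000, hold=3.2062 ⇒ V=3.2062 continue  boundary S*=-
step 0: (k=0,j=0): S=159.8000, (K−S)⁺=0.0000, hold=7.5362 ⇒ V=7.5362 continue  boundary S*=-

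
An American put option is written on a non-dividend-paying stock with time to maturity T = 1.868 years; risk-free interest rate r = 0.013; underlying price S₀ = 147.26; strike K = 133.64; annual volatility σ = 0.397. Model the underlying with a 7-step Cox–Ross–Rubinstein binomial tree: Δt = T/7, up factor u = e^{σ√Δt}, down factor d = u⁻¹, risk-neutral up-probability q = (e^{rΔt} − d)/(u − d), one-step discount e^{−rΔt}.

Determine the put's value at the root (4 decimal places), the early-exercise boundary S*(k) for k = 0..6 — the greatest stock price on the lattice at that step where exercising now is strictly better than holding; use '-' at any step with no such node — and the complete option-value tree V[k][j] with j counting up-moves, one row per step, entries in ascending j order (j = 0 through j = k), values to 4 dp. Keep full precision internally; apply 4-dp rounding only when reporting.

price = 22.9107
boundary = - - - - 64.8364 79.5949 97.7129
tree:
22.9107
31.6992 12.6559
42.5920 19.0143 5.2069
55.2649 27.8773 8.6417 1.1705
68.8036 39.6193 14.1554 2.1645 0.0000
80.8256 54.0451 22.8022 4.0024 0.0000 0.0000
90.6185 68.8036 35.9271 7.4008 0.0000 0.0000 0.0000
98.5955 80.8256 54.0451 13.6850 0.0000 0.0000 0.0000 0.0000

params: Δt=0.26686 u=1.22763 d=0.81458 q=0.45732 e^(-rΔt)=0.99654
t_7 payoffs: 98.5955 80.8256 54.0451 13.6850 0.0000 0.0000 0.0000 0.0000
t_6: node(6,0) S=43.0215 payoff=90.6185 vs cont=90.1556 → 90.6185 [stop]  node(6,1) S=64.8364 payoff=68.8036 vs cont=68.3408 → 68.8036 [stop]  node(6,2) S=97.7129 payoff=35.9271 vs cont=35.4643 → 35.9271 [stop]  node(6,3) S=147.2600 payoff=0.0000 vs cont=7.4008 → 7.4008 [wait]  node(6,4) S=221.9309 payoff=0.0000 vs cont=0.0000 → 0.0000 [wait]  node(6,5) S=334.4650 payoff=0.0000 vs cont=0.0000 → 0.0000 [wait]  node(6,6) S=504.0616 payoff=0.0000 vs cont=0.0000 → 0.0000 [wait]  ⇒ S*(6)=97.7129
t_5: node(5,0) S=52.8144 payoff=80.8256 vs cont=80.3628 → 80.8256 [stop]  node(5,1) S=79.5949 payoff=54.0451 vs cont=53.5823 → 54.0451 [stop]  node(5,2) S=119.9550 payoff=13.6850 vs cont=22.8022 → 22.8022 [wait]  node(5,3) S=180.7804 payoff=0.0000 vs cont=4.0024 → 4.0024 [wait]  node(5,4) S=272.4484 payoff=0.0000 vs cont=0.0000 → 0.0000 [wait]  node(5,5) S=410.5983 payoff=0.0000 vs cont=0.0000 → 0.0000 [wait]  ⇒ S*(5)=79.5949
t_4: node(4,0) S=64.8364 payoff=68.8036 vs cont=68.3408 → 68.8036 [stop]  node(4,1) S=97.7129 payoff=35.9271 vs cont=39.6193 → 39.6193 [wait]  node(4,2) S=147.2600 payoff=0.0000 vs cont=14.1554 → 14.1554 [wait]  node(4,3) S=221.9309 payoff=0.0000 vs cont=2.1645 → 2.1645 [wait]  node(4,4) S=334.4650 payoff=0.0000 vs cont=0.0000 → 0.0000 [wait]  ⇒ S*(4)=64.8364
t_3: node(3,0) S=79.5949 payoff=54.0451 vs cont=55.2649 → 55.2649 [wait]  node(3,1) S=119.9550 payoff=13.6850 vs cont=27.8773 → 27.8773 [wait]  node(3,2) S=180.7804 payoff=0.0000 vs cont=8.6417 → 8.6417 [wait]  node(3,3) S=272.4484 payoff=0.0000 vs cont=1.1705 → 1.1705 [wait]  ⇒ S*(3)=-
t_2: node(2,0) S=97.7129 payoff=35.9271 vs cont=42.5920 → 42.5920 [wait]  node(2,1) S=147.2600 payoff=0.0000 vs cont=19.0143 → 19.0143 [wait]  node(2,2) S=221.9309 payoff=0.0000 vs cont=5.2069 → 5.2069 [wait]  ⇒ S*(2)=-
t_1: node(1,0) S=119.9550 payoff=13.6850 vs cont=31.6992 → 31.6992 [wait]  node(1,1) S=180.7804 payoff=0.0000 vs cont=12.6559 → 12.6559 [wait]  ⇒ S*(1)=-
t_0: node(0,0) S=147.2600 payoff=0.0000 vs cont=22.9107 → 22.9107 [wait]  ⇒ S*(0)=-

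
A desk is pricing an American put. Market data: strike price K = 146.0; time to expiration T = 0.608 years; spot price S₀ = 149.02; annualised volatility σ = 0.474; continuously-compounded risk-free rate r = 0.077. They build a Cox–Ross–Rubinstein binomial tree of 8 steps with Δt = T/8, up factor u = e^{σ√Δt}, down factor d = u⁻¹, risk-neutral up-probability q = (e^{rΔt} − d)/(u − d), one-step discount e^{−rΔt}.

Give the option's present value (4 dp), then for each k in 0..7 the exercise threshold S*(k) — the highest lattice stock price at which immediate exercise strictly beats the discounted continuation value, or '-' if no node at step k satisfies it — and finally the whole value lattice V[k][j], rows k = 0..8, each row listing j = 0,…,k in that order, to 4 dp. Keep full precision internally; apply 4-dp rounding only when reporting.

Δt=0.07600  u=1.13959  d=0.87750  q=0.48977  discount=0.99417
step 8 (expiry): payoffs max(K−S,0) = 93.6109 77.9635 57.6426 31.2524 0.0000 0.0000 0.0000 0.0000 0.0000
step 7: (k=7,j=0): S=59.7023, (K−S)⁺=86.2977, hold=85.4458 ⇒ V=86.2977 exercise | (k=7,j=1): S=77.5340, (K−S)⁺=68.4660, hold=67.6141 ⇒ V=68.4660 exercise | (k=7,j=2): S=100.6916, (K−S)⁺=45.3084, hold=44.4565 ⇒ V=45.3084 exercise | (k=7,j=3): S=130.7658, (K−S)⁺=15.2342, hold=15.8528 ⇒ V=15.8528 continue | (k=7,j=4): S=169.8224, (K−S)⁺=0.0000, hold=0.0000 ⇒ V=0.0000 continue | (k=7,j=5): S=220.5444, (K−S)⁺=0.0000, hold=0.0000 ⇒ V=0.0000 continue | (k=7,j=6): S=286.4158, (K−S)⁺=0.0000, hold=0.0000 ⇒ V=0.0000 continue | (k=7,j=7): S=371.9614, (K−S)⁺=0.0000, hold=0.0000 ⇒ V=0.0000 continue  boundary S*=100.6916
step 6: (k=6,j=0): S=68.0365, (K−S)⁺=77.9635, hold=77.1116 ⇒ V=77.9635 exercise | (k=6,j=1): S=88.3574, (K−S)⁺=57.6426, hold=56.7908 ⇒ V=57.6426 exercise | (k=6,j=2): S=114.7476, (K−S)⁺=31.2524, hold=30.7017 ⇒ V=31.2524 exercise | (k=6,j=3): S=149.0200, (K−S)⁺=0.0000, hold=8.0414 ⇒ V=8.0414 continue | (k=6,j=4): S=193.5288, (K−S)⁺=0.0000, hold=0.0000 ⇒ V=0.0000 continue | (k=6,j=5): S=251.3312, (K−S)⁺=0.0000, hold=0.0000 ⇒ V=0.0000 continue | (k=6,j=6): S=326.3979, (K−S)⁺=0.0000, hold=0.0000 ⇒ V=0.0000 continue  boundary S*=114.7476
step 5: (k=5,j=0): S=77.5340, (K−S)⁺=68.4660, hold=67.6141 ⇒ V=68.4660 exercise | (k=5,j=1): S=100.6916, (K−S)⁺=45.3084, hold=44.4565 ⇒ V=45.3084 exercise | (k=5,j=2): S=130.7658, (K−S)⁺=15.2342, hold=19.7683 ⇒ V=19.7683 continue | (k=5,j=3): S=169.8224, (K−S)⁺=0.0000, hold=4.0790 ⇒ V=4.0790 continue | (k=5,j=4): S=220.5444, (K−S)⁺=0.0000, hold=0.0000 ⇒ V=0.0000 continue | (k=5,j=5): S=286.4158, (K−S)⁺=0.0000, hold=0.0000 ⇒ V=0.0000 continue  boundary S*=100.6916
step 4: (k=4,j=0): S=88.3574, (K−S)⁺=57.6426, hold=56.7908 ⇒ V=57.6426 exercise | (k=4,j=1): S=114.7476, (K−S)⁺=31.2524, hold=32.6082 ⇒ V=32.6082 continue | (k=4,j=2): S=149.0200, (K−S)⁺=0.0000, hold=12.0136 ⇒ V=12.0136 continue | (k=4,j=3): S=193.5288, (K−S)⁺=0.0000, hold=2.0691 ⇒ V=2.0691 continue | (k=4,j=4): S=251.3312, (K−S)⁺=0.0000, hold=0.0000 ⇒ V=0.0000 continue  boundary S*=88.3574
step 3: (k=3,j=0): S=100.6916, (K−S)⁺=45.3084, hold=45.1167 ⇒ V=45.3084 exercise | (k=3,j=1): S=130.7658, (K−S)⁺=15.2342, hold=22.3901 ⇒ V=22.3901 continue | (k=3,j=2): S=169.8224, (K−S)⁺=0.0000, hold=7.1014 ⇒ V=7.1014 continue | (k=3,j=3): S=220.5444, (K−S)⁺=0.0000, hold=1.0495 ⇒ V=1.0495 continue  boundary S*=100.6916
step 2: (k=2,j=0): S=114.7476, (K−S)⁺=31.2524, hold=33.8848 ⇒ V=33.8848 continue | (k=2,j=1): S=149.0200, (K−S)⁺=0.0000, hold=14.8152 ⇒ V=14.8152 continue | (k=2,j=2): S=193.5288, (K−S)⁺=0.0000, hold=4.1132 ⇒ V=4.1132 continue  boundary S*=-
step 1: (k=1,j=0): S=130.7658, (K−S)⁺=15.2342, hold=24.4018 ⇒ V=24.4018 continue | (k=1,j=1): S=169.8224, (K−S)⁺=0.0000, hold=9.5178 ⇒ V=9.5178 continue  boundary S*=-
step 0: (k=0,j=0): S=149.0200, (K−S)⁺=0.0000, hold=17.0122 ⇒ V=17.0122 continue  boundary S*=-

price = 17.0122
boundary = - - - 100.6916 88.3574 100.6916 114.7476 100.6916
tree:
17.0122
24.4018 9.5178
33.8848 14.8152 4.1132
45.3084 22.3901 7.1014 1.0495
57.6426 32.6082 12.0136 2.0691 0.0000
68.4660 45.3084 19.7683 4.0790 0.0000 0.0000
77.9635 57.6426 31.2524 8.0414 0.0000 0.0000 0.0000
86.2977 68.4660 45.3084 15.8528 0.0000 0.0000 0.0000 0.0000
93.6109 77.9635 57.6426 31.2524 0.0000 0.0000 0.0000 0.0000 0.0000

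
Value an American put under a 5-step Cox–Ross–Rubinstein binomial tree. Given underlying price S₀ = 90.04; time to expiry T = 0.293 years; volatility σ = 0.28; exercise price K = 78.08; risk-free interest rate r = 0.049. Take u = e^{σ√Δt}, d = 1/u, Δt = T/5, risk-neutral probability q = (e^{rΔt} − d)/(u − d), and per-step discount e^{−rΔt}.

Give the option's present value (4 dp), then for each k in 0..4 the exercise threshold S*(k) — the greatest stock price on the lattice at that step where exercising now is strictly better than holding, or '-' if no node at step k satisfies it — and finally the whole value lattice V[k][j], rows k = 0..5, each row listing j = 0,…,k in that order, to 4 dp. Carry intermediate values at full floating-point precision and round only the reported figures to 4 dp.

Δt=0.05860  u=1.07013  d=0.93447  q=0.50426  discount=0.99713
step 5 (expiry): payoffs max(K−S,0) = 13.9219 4.6075 0.0000 0.0000 0.0000 0.0000
step 4: (k=4,j=0): S=68.6575, (K−S)⁺=9.4225, hold=9.1986 ⇒ V=9.4225 exercise | (k=4,j=1): S=78.6252, (K−S)⁺=0.0000, hold=2.2776 ⇒ V=2.2776 continue | (k=4,j=2): S=90.0400, (K−S)⁺=0.0000, hold=0.0000 ⇒ V=0.0000 continue | (k=4,j=3): S=103.1120, (K−S)⁺=0.0000, hold=0.0000 ⇒ V=0.0000 continue | (k=4,j=4): S=118.0818, (K−S)⁺=0.0000, hold=0.0000 ⇒ V=0.0000 continue  boundary S*=68.6575
step 3: (k=3,j=0): S=73.4725, (K−S)⁺=4.6075, hold=5.8029 ⇒ V=5.8029 continue | (k=3,j=1): S=84.1393, (K−S)⁺=0.0000, hold=1.1259 ⇒ V=1.1259 continue | (k=3,j=2): S=96.3546, (K−S)⁺=0.0000, hold=0.0000 ⇒ V=0.0000 continue | (k=3,j=3): S=110.3433, (K−S)⁺=0.0000, hold=0.0000 ⇒ V=0.0000 continue  boundary S*=-
step 2: (k=2,j=0): S=78.6252, (K−S)⁺=0.0000, hold=3.4346 ⇒ V=3.4346 continue | (k=2,j=1): S=90.0400, (K−S)⁺=0.0000, hold=0.5565 ⇒ V=0.5565 continue | (k=2,j=2): S=103.1120, (K−S)⁺=0.0000, hold=0.0000 ⇒ V=0.0000 continue  boundary S*=-
step 1: (k=1,j=0): S=84.1393, (K−S)⁺=0.0000, hold=1.9776 ⇒ V=1.9776 continue | (k=1,j=1): S=96.3546, (K−S)⁺=0.0000, hold=0.2751 ⇒ V=0.2751 continue  boundary S*=-
step 0: (k=0,j=0): S=90.0400, (K−S)⁺=0.0000, hold=1.1159 ⇒ V=1.1159 continue  boundary S*=-

price = 1.1159
boundary = - - - - 68.6575
tree:
1.1159
1.9776 0.2751
3.4346 0.5565 0.0000
5.8029 1.1259 0.0000 0.0000
9.4225 2.2776 0.0000 0.0000 0.0000
13.9219 4.6075 0.0000 0.0000 0.0000 0.0000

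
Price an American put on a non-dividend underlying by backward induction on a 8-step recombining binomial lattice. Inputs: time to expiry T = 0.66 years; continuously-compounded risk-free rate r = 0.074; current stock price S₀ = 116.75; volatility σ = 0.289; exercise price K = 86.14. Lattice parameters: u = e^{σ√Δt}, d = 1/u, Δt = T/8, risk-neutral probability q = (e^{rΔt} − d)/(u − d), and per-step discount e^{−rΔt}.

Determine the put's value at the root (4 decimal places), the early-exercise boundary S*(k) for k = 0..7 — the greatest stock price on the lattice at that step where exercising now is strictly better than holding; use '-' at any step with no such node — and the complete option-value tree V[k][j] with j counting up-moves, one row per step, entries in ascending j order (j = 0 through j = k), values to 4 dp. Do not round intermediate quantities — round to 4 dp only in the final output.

price = 0.6952
boundary = - - - - - - 70.9504 77.0913
tree:
0.6952
1.2295 0.2025
2.1407 0.3897 0.0294
3.6564 0.7451 0.0612 0.0000
6.0948 1.4135 0.1271 0.0000 0.0000
9.8386 2.6570 0.2644 0.0000 0.0000 0.0000
15.1896 4.9383 0.5497 0.0000 0.0000 0.0000 0.0000
20.8413 9.0487 1.1429 0.0000 0.0000 0.0000 0.0000 0.0000
26.0428 15.1896 2.3763 0.0000 0.0000 0.0000 0.0000 0.0000 0.0000

Δt=0.08250, u=1.08655, d=0.92034, q=0.51610, disc=e^(-rΔt)=0.99391
k=8 terminal: V=max(K-S,0) → 26.0428 15.1896 2.3763 0.0000 0.0000 0.0000 0.0000 0.0000 0.0000
k=7: j=0 S=65.2987 intr=20.8413 cont=20.3170 V=20.8413[EX]; j=1 S=77.0913 intr=9.0487 cont=8.5244 V=9.0487[EX]; j=2 S=91.0135 intr=0.0000 cont=1.1429 V=1.1429[hold]; j=3 S=107.4500 intr=0.0000 cont=0.0000 V=0.0000[hold]; j=4 S=126.8549 intr=0.0000 cont=0.0000 V=0.0000[hold]; j=5 S=149.7641 intr=0.0000 cont=0.0000 V=0.0000[hold]; j=6 S=176.8107 intr=0.0000 cont=0.0000 V=0.0000[hold]; j=7 S=208.7417 intr=0.0000 cont=0.0000 V=0.0000[hold]  S*(7)=77.0913
k=6: j=0 S=70.9504 intr=15.1896 cont=14.6653 V=15.1896[EX]; j=1 S=83.7637 intr=2.3763 cont=4.9383 V=4.9383[hold]; j=2 S=98.8909 intr=0.0000 cont=0.5497 V=0.5497[hold]; j=3 S=116.7500 intr=0.0000 cont=0.0000 V=0.0000[hold]; j=4 S=137.8344 intr=0.0000 cont=0.0000 V=0.0000[hold]; j=5 S=162.7265 intr=0.0000 cont=0.0000 V=0.0000[hold]; j=6 S=192.1139 intr=0.0000 cont=0.0000 V=0.0000[hold]  S*(6)=70.9504
k=5: j=0 S=77.0913 intr=9.0487 cont=9.8386 V=9.8386[hold]; j=1 S=91.0135 intr=0.0000 cont=2.6570 V=2.6570[hold]; j=2 S=107.4500 intr=0.0000 cont=0.2644 V=0.2644[hold]; j=3 S=126.8549 intr=0.0000 cont=0.0000 V=0.0000[hold]; j=4 S=149.7641 intr=0.0000 cont=0.0000 V=0.0000[hold]; j=5 S=176.8107 intr=0.0000 cont=0.0000 V=0.0000[hold]  S*(5)=-
k=4: j=0 S=83.7637 intr=2.3763 cont=6.0948 V=6.0948[hold]; j=1 S=98.8909 intr=0.0000 cont=1.4135 V=1.4135[hold]; j=2 S=116.7500 intr=0.0000 cont=0.1271 V=0.1271[hold]; j=3 S=137.8344 intr=0.0000 cont=0.0000 V=0.0000[hold]; j=4 S=162.7265 intr=0.0000 cont=0.0000 V=0.0000[hold]  S*(4)=-
k=3: j=0 S=91.0135 intr=0.0000 cont=3.6564 V=3.6564[hold]; j=1 S=107.4500 intr=0.0000 cont=0.7451 V=0.7451[hold]; j=2 S=126.8549 intr=0.0000 cont=0.0612 V=0.0612[hold]; j=3 S=149.7641 intr=0.0000 cont=0.0000 V=0.0000[hold]  S*(3)=-
k=2: j=0 S=98.8909 intr=0.0000 cont=2.1407 V=2.1407[hold]; j=1 S=116.7500 intr=0.0000 cont=0.3897 V=0.3897[hold]; j=2 S=137.8344 intr=0.0000 cont=0.0294 V=0.0294[hold]  S*(2)=-
k=1: j=0 S=107.4500 intr=0.0000 cont=1.2295 V=1.2295[hold]; j=1 S=126.8549 intr=0.0000 cont=0.2025 V=0.2025[hold]  S*(1)=-
k=0: j=0 S=116.7500 intr=0.0000 cont=0.6952 V=0.6952[hold]  S*(0)=-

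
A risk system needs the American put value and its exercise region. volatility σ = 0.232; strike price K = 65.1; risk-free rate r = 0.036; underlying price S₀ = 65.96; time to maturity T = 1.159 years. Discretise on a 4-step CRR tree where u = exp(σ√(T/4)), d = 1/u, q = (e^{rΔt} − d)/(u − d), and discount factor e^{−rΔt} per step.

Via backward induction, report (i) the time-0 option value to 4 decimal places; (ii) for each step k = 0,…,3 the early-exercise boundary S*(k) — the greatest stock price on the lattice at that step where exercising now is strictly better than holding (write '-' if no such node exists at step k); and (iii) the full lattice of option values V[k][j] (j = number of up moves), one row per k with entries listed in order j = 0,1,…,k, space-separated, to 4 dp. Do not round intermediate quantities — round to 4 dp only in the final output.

price = 4.8481
boundary = - - 51.3818 58.2164
tree:
4.8481
8.3274 1.6141
13.7182 3.3333 0.0000
19.7503 6.8836 0.0000 0.0000
25.0743 13.7182 0.0000 0.0000 0.0000

Δt=0.28975, u=1.13301, d=0.88260, q=0.51069, disc=e^(-rΔt)=0.98962
k=4 terminal: V=max(K-S,0) → 25.0743 13.7182 0.0000 0.0000 0.0000
k=3: j=0 S=45.3497 intr=19.7503 cont=19.0748 V=19.7503[EX]; j=1 S=58.2164 intr=6.8836 cont=6.6427 V=6.8836[EX]; j=2 S=74.7336 intr=0.0000 cont=0.0000 V=0.0000[hold]; j=3 S=95.9373 intr=0.0000 cont=0.0000 V=0.0000[hold]  S*(3)=58.2164
k=2: j=0 S=51.3818 intr=13.7182 cont=13.0426 V=13.7182[EX]; j=1 S=65.9600 intr=0.0000 cont=3.3333 V=3.3333[hold]; j=2 S=84.6743 intr=0.0000 cont=0.0000 V=0.0000[hold]  S*(2)=51.3818
k=1: j=0 S=58.2164 intr=6.8836 cont=8.3274 V=8.3274[hold]; j=1 S=74.7336 intr=0.0000 cont=1.6141 V=1.6141[hold]  S*(1)=-
k=0: j=0 S=65.9600 intr=0.0000 cont=4.8481 V=4.8481[hold]  S*(0)=-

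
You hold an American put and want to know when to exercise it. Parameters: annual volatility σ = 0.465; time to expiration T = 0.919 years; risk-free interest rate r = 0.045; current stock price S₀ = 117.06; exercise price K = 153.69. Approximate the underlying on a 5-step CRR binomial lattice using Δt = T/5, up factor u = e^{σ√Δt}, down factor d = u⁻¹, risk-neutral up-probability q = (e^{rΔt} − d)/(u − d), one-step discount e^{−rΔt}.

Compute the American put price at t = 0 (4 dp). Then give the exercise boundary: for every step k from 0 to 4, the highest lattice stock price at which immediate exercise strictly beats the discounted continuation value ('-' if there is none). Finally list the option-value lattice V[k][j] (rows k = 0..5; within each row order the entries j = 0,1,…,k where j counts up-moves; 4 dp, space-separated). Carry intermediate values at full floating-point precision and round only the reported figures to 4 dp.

Δt=0.18380, u=1.22061, d=0.81926, q=0.47102, disc=e^(-rΔt)=0.99176
k=5 terminal: V=max(K-S,0) → 110.4868 89.3216 57.7875 10.8049 0.0000 0.0000
k=4: j=0 S=52.7345 intr=100.9555 cont=99.6896 V=100.9555[EX]; j=1 S=78.5691 intr=75.1209 cont=73.8550 V=75.1209[EX]; j=2 S=117.0600 intr=36.6300 cont=35.3641 V=36.6300[EX]; j=3 S=174.4076 intr=0.0000 cont=5.6685 V=5.6685[hold]; j=4 S=259.8499 intr=0.0000 cont=0.0000 V=0.0000[hold]  S*(4)=117.0600
k=3: j=0 S=64.3684 intr=89.3216 cont=88.0556 V=89.3216[EX]; j=1 S=95.9025 intr=57.7875 cont=56.5216 V=57.7875[EX]; j=2 S=142.8851 intr=10.8049 cont=21.8649 V=21.8649[hold]; j=3 S=212.8845 intr=0.0000 cont=2.9738 V=2.9738[hold]  S*(3)=95.9025
k=2: j=0 S=78.5691 intr=75.1209 cont=73.8550 V=75.1209[EX]; j=1 S=117.0600 intr=36.6300 cont=40.5307 V=40.5307[hold]; j=2 S=174.4076 intr=0.0000 cont=12.8601 V=12.8601[hold]  S*(2)=78.5691
k=1: j=0 S=95.9025 intr=57.7875 cont=58.3437 V=58.3437[hold]; j=1 S=142.8851 intr=10.8049 cont=27.2708 V=27.2708[hold]  S*(1)=-
k=0: j=0 S=117.0600 intr=36.6300 cont=43.3478 V=43.3478[hold]  S*(0)=-

price = 43.3478
boundary = - - 78.5691 95.9025 117.0600
tree:
43.3478
58.3437 27.2708
75.1209 40.5307 12.8601
89.3216 57.7875 21.8649 2.9738
100.9555 75.1209 36.6300 5.6685 0.0000
110.4868 89.3216 57.7875 10.8049 0.0000 0.0000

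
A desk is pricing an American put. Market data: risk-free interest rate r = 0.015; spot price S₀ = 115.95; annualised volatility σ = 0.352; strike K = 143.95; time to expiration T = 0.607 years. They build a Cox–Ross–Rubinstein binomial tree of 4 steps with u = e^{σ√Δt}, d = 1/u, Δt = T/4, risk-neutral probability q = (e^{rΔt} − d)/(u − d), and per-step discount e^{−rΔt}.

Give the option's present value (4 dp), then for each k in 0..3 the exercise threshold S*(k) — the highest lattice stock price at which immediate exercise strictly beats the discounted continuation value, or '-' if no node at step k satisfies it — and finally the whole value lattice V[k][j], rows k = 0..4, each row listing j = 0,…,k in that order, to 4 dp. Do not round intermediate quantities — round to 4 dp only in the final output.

params: Δt=0.15175 u=1.14697 d=0.87186 q=0.47406 e^(-rΔt)=0.99773
t_4 payoffs: 76.9514 55.8110 28.0000 0.0000 0.0000
t_3: node(3,0) S=76.8452 payoff=67.1048 vs cont=66.7775 → 67.1048 [stop]  node(3,1) S=101.0926 payoff=42.8574 vs cont=42.5301 → 42.8574 [stop]  node(3,2) S=132.9909 payoff=10.9591 vs cont=14.6929 → 14.6929 [wait]  node(3,3) S=174.9543 payoff=0.0000 vs cont=0.0000 → 0.0000 [wait]  ⇒ S*(3)=101.0926
t_2: node(2,0) S=88.1390 payoff=55.8110 vs cont=55.4837 → 55.8110 [stop]  node(2,1) S=115.9500 payoff=28.0000 vs cont=29.4387 → 29.4387 [wait]  node(2,2) S=152.5364 payoff=0.0000 vs cont=7.7101 → 7.7101 [wait]  ⇒ S*(2)=88.1390
t_1: node(1,0) S=101.0926 payoff=42.8574 vs cont=43.2106 → 43.2106 [wait]  node(1,1) S=132.9909 payoff=10.9591 vs cont=19.0946 → 19.0946 [wait]  ⇒ S*(1)=-
t_0: node(0,0) S=115.9500 payoff=28.0000 vs cont=31.7060 → 31.7060 [wait]  ⇒ S*(0)=-

price = 31.7060
boundary = - - 88.1390 101.0926
tree:
31.7060
43.2106 19.0946
55.8110 29.4387 7.7101
67.1048 42.8574 14.6929 0.0000
76.9514 55.8110 28.0000 0.0000 0.0000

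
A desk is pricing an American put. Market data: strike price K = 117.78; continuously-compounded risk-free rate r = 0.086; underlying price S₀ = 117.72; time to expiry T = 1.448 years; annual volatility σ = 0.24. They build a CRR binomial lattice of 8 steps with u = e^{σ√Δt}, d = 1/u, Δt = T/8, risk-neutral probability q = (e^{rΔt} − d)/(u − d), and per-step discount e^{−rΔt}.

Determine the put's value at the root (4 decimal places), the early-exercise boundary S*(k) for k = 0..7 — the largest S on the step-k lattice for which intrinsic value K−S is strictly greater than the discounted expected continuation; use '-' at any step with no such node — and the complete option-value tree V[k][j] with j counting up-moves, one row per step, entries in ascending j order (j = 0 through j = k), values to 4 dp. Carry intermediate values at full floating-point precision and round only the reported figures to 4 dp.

Δt=0.18100  u=1.10750  d=0.90293  q=0.55118  discount=0.98455
step 8 (expiry): payoffs max(K−S,0) = 65.7686 53.9851 39.5318 21.8041 0.0600 0.0000 0.0000 0.0000 0.0000
step 7: (k=7,j=0): S=57.6026, (K−S)⁺=60.1774, hold=58.3582 ⇒ V=60.1774 exercise | (k=7,j=1): S=70.6529, (K−S)⁺=47.1271, hold=45.3079 ⇒ V=47.1271 exercise | (k=7,j=2): S=86.6599, (K−S)⁺=31.1201, hold=29.3009 ⇒ V=31.1201 exercise | (k=7,j=3): S=106.2934, (K−S)⁺=11.4866, hold=9.6674 ⇒ V=11.4866 exercise | (k=7,j=4): S=130.3750, (K−S)⁺=0.0000, hold=0.0265 ⇒ V=0.0265 continue | (k=7,j=5): S=159.9124, (K−S)⁺=0.0000, hold=0.0000 ⇒ V=0.0000 continue | (k=7,j=6): S=196.1418, (K−S)⁺=0.0000, hold=0.0000 ⇒ V=0.0000 continue | (k=7,j=7): S=240.5793, (K−S)⁺=0.0000, hold=0.0000 ⇒ V=0.0000 continue  boundary S*=106.2934
step 6: (k=6,j=0): S=63.7949, (K−S)⁺=53.9851, hold=52.1659 ⇒ V=53.9851 exercise | (k=6,j=1): S=78.2482, (K−S)⁺=39.5318, hold=37.7126 ⇒ V=39.5318 exercise | (k=6,j=2): S=95.9759, (K−S)⁺=21.8041, hold=19.9849 ⇒ V=21.8041 exercise | (k=6,j=3): S=117.7200, (K−S)⁺=0.0600, hold=5.0901 ⇒ V=5.0901 continue | (k=6,j=4): S=144.3904, (K−S)⁺=0.0000, hold=0.0117 ⇒ V=0.0117 continue | (k=6,j=5): S=177.1031, (K−S)⁺=0.0000, hold=0.0000 ⇒ V=0.0000 continue | (k=6,j=6): S=217.2272, (K−S)⁺=0.0000, hold=0.0000 ⇒ V=0.0000 continue  boundary S*=95.9759
step 5: (k=5,j=0): S=70.6529, (K−S)⁺=47.1271, hold=45.3079 ⇒ V=47.1271 exercise | (k=5,j=1): S=86.6599, (K−S)⁺=31.1201, hold=29.3009 ⇒ V=31.1201 exercise | (k=5,j=2): S=106.2934, (K−S)⁺=11.4866, hold=12.3971 ⇒ V=12.3971 continue | (k=5,j=3): S=130.3750, (K−S)⁺=0.0000, hold=2.2556 ⇒ V=2.2556 continue | (k=5,j=4): S=159.9124, (K−S)⁺=0.0000, hold=0.0052 ⇒ V=0.0052 continue | (k=5,j=5): S=196.1418, (K−S)⁺=0.0000, hold=0.0000 ⇒ V=0.0000 continue  boundary S*=86.6599
step 4: (k=4,j=0): S=78.2482, (K−S)⁺=39.5318, hold=37.7126 ⇒ V=39.5318 exercise | (k=4,j=1): S=95.9759, (K−S)⁺=21.8041, hold=20.4790 ⇒ V=21.8041 exercise | (k=4,j=2): S=117.7200, (K−S)⁺=0.0600, hold=6.7022 ⇒ V=6.7022 continue | (k=4,j=3): S=144.3904, (K−S)⁺=0.0000, hold=0.9995 ⇒ V=0.9995 continue | (k=4,j=4): S=177.1031, (K−S)⁺=0.0000, hold=0.0023 ⇒ V=0.0023 continue  boundary S*=95.9759
step 3: (k=3,j=0): S=86.6599, (K−S)⁺=31.1201, hold=29.3009 ⇒ V=31.1201 exercise | (k=3,j=1): S=106.2934, (K−S)⁺=11.4866, hold=13.2719 ⇒ V=13.2719 continue | (k=3,j=2): S=130.3750, (K−S)⁺=0.0000, hold=3.5040 ⇒ V=3.5040 continue | (k=3,j=3): S=159.9124, (K−S)⁺=0.0000, hold=0.4429 ⇒ V=0.4429 continue  boundary S*=86.6599
step 2: (k=2,j=0): S=95.9759, (K−S)⁺=21.8041, hold=20.9538 ⇒ V=21.8041 exercise | (k=2,j=1): S=117.7200, (K−S)⁺=0.0600, hold=7.7662 ⇒ V=7.7662 continue | (k=2,j=2): S=144.3904, (K−S)⁺=0.0000, hold=1.7887 ⇒ V=1.7887 continue  boundary S*=95.9759
step 1: (k=1,j=0): S=106.2934, (K−S)⁺=11.4866, hold=13.8494 ⇒ V=13.8494 continue | (k=1,j=1): S=130.3750, (K−S)⁺=0.0000, hold=4.4024 ⇒ V=4.4024 continue  boundary S*=-
step 0: (k=0,j=0): S=117.7200, (K−S)⁺=0.0600, hold=8.5089 ⇒ V=8.5089 continue  boundary S*=-

price = 8.5089
boundary = - - 95.9759 86.6599 95.9759 86.6599 95.9759 106.2934
tree:
8.5089
13.8494 4.4024
21.8041 7.7662 1.7887
31.1201 13.2719 3.5040 0.4429
39.5318 21.8041 6.7022 0.9995 0.0023
47.1271 31.1201 12.3971 2.2556 0.0052 0.0000
53.9851 39.5318 21.8041 5.0901 0.0117 0.0000 0.0000
60.1774 47.1271 31.1201 11.4866 0.0265 0.0000 0.0000 0.0000
65.7686 53.9851 39.5318 21.8041 0.0600 0.0000 0.0000 0.0000 0.0000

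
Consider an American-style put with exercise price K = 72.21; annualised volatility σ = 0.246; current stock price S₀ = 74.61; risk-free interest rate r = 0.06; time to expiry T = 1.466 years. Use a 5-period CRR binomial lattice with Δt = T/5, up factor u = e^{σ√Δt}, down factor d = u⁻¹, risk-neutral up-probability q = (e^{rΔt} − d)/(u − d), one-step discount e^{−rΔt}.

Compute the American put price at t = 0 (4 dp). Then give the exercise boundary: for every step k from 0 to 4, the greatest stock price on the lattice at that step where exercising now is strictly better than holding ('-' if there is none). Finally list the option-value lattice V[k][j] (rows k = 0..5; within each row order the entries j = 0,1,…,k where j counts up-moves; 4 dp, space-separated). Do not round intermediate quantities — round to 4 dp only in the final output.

price = 5.6024
boundary = - - 57.1607 50.0320 57.1607
tree:
5.6024
9.3591 2.4996
15.0493 4.6884 0.6664
22.1780 8.5622 1.4528 0.0000
28.4177 15.0493 3.1672 0.0000 0.0000
33.8792 22.1780 6.9049 0.0000 0.0000 0.0000

Δt=0.29320  u=1.14248  d=0.87529  q=0.53317  discount=0.98256
step 5 (expiry): payoffs max(K−S,0) = 33.8792 22.1780 6.9049 0.0000 0.0000 0.0000
step 4: (k=4,j=0): S=43.7923, (K−S)⁺=28.4177, hold=27.1585 ⇒ V=28.4177 exercise | (k=4,j=1): S=57.1607, (K−S)⁺=15.0493, hold=13.7901 ⇒ V=15.0493 exercise | (k=4,j=2): S=74.6100, (K−S)⁺=0.0000, hold=3.1672 ⇒ V=3.1672 continue | (k=4,j=3): S=97.3860, (K−S)⁺=0.0000, hold=0.0000 ⇒ V=0.0000 continue | (k=4,j=4): S=127.1148, (K−S)⁺=0.0000, hold=0.0000 ⇒ V=0.0000 continue  boundary S*=57.1607
step 3: (k=3,j=0): S=50.0320, (K−S)⁺=22.1780, hold=20.9188 ⇒ V=22.1780 exercise | (k=3,j=1): S=65.3051, (K−S)⁺=6.9049, hold=8.5622 ⇒ V=8.5622 continue | (k=3,j=2): S=85.2407, (K−S)⁺=0.0000, hold=1.4528 ⇒ V=1.4528 continue | (k=3,j=3): S=111.2618, (K−S)⁺=0.0000, hold=0.0000 ⇒ V=0.0000 continue  boundary S*=50.0320
step 2: (k=2,j=0): S=57.1607, (K−S)⁺=15.0493, hold=14.6583 ⇒ V=15.0493 exercise | (k=2,j=1): S=74.6100, (K−S)⁺=0.0000, hold=4.6884 ⇒ V=4.6884 continue | (k=2,j=2): S=97.3860, (K−S)⁺=0.0000, hold=0.6664 ⇒ V=0.6664 continue  boundary S*=57.1607
step 1: (k=1,j=0): S=65.3051, (K−S)⁺=6.9049, hold=9.3591 ⇒ V=9.3591 continue | (k=1,j=1): S=85.2407, (K−S)⁺=0.0000, hold=2.4996 ⇒ V=2.4996 continue  boundary S*=-
step 0: (k=0,j=0): S=74.6100, (K−S)⁺=0.0000, hold=5.6024 ⇒ V=5.6024 continue  boundary S*=-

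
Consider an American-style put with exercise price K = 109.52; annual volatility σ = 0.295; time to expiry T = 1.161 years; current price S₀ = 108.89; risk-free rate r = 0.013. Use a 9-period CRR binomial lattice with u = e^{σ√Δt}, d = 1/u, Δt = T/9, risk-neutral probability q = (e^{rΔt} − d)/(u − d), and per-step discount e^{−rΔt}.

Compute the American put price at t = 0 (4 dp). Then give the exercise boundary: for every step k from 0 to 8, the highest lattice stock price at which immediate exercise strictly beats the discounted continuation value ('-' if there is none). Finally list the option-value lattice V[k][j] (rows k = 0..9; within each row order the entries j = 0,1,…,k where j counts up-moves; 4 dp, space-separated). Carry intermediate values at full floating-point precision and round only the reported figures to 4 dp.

price = 13.7149
boundary = - - - - 71.2734 64.1080 71.2734 79.2396 88.0963
tree:
13.7149
18.5441 8.5611
24.3739 12.3296 4.5319
31.0507 17.2674 7.0541 1.8311
38.2466 23.4082 10.7134 3.1374 0.4305
45.4120 30.5618 15.7847 5.2884 0.8315 0.0000
51.8570 38.2466 22.3910 8.7241 1.6062 0.0000 0.0000
57.6541 45.4120 30.2804 13.9714 3.1027 0.0000 0.0000 0.0000
62.8684 51.8570 38.2466 21.4237 5.9934 0.0000 0.0000 0.0000 0.0000
67.5585 57.6541 45.4120 30.2804 11.5771 0.0000 0.0000 0.0000 0.0000 0.0000

Δt=0.12900  u=1.11177  d=0.89947  q=0.48144  discount=0.99832
step 9 (expiry): payoffs max(K−S,0) = 67.5585 57.6541 45.4120 30.2804 11.5771 0.0000 0.0000 0.0000 0.0000 0.0000
step 8: (k=8,j=0): S=46.6516, (K−S)⁺=62.8684, hold=62.6849 ⇒ V=62.8684 exercise | (k=8,j=1): S=57.6630, (K−S)⁺=51.8570, hold=51.6735 ⇒ V=51.8570 exercise | (k=8,j=2): S=71.2734, (K−S)⁺=38.2466, hold=38.0631 ⇒ V=38.2466 exercise | (k=8,j=3): S=88.0963, (K−S)⁺=21.4237, hold=21.2402 ⇒ V=21.4237 exercise | (k=8,j=4): S=108.8900, (K−S)⁺=0.6300, hold=5.9934 ⇒ V=5.9934 continue | (k=8,j=5): S=134.5917, (K−S)⁺=0.0000, hold=0.0000 ⇒ V=0.0000 continue | (k=8,j=6): S=166.3599, (K−S)⁺=0.0000, hold=0.0000 ⇒ V=0.0000 continue | (k=8,j=7): S=205.6265, (K−S)⁺=0.0000, hold=0.0000 ⇒ V=0.0000 continue | (k=8,j=8): S=254.1613, (K−S)⁺=0.0000, hold=0.0000 ⇒ V=0.0000 continue  boundary S*=88.0963
step 7: (k=7,j=0): S=51.8659, (K−S)⁺=57.6541, hold=57.4706 ⇒ V=57.6541 exercise | (k=7,j=1): S=64.1080, (K−S)⁺=45.4120, hold=45.2285 ⇒ V=45.4120 exercise | (k=7,j=2): S=79.2396, (K−S)⁺=30.2804, hold=30.0969 ⇒ V=30.2804 exercise | (k=7,j=3): S=97.9429, (K−S)⁺=11.5771, hold=13.9714 ⇒ V=13.9714 continue | (k=7,j=4): S=121.0607, (K−S)⁺=0.0000, hold=3.1027 ⇒ V=3.1027 continue | (k=7,j=5): S=149.6351, (K−S)⁺=0.0000, hold=0.0000 ⇒ V=0.0000 continue | (k=7,j=6): S=184.9541, (K−S)⁺=0.0000, hold=0.0000 ⇒ V=0.0000 continue | (k=7,j=7): S=228.6095, (K−S)⁺=0.0000, hold=0.0000 ⇒ V=0.0000 continue  boundary S*=79.2396
step 6: (k=6,j=0): S=57.6630, (K−S)⁺=51.8570, hold=51.6735 ⇒ V=51.8570 exercise | (k=6,j=1): S=71.2734, (K−S)⁺=38.2466, hold=38.0631 ⇒ V=38.2466 exercise | (k=6,j=2): S=88.0963, (K−S)⁺=21.4237, hold=22.3910 ⇒ V=22.3910 continue | (k=6,j=3): S=108.8900, (K−S)⁺=0.6300, hold=8.7241 ⇒ V=8.7241 continue | (k=6,j=4): S=134.5917, (K−S)⁺=0.0000, hold=1.6062 ⇒ V=1.6062 continue | (k=6,j=5): S=166.3599, (K−S)⁺=0.0000, hold=0.0000 ⇒ V=0.0000 continue | (k=6,j=6): S=205.6265, (K−S)⁺=0.0000, hold=0.0000 ⇒ V=0.0000 continue  boundary S*=71.2734
step 5: (k=5,j=0): S=64.1080, (K−S)⁺=45.4120, hold=45.2285 ⇒ V=45.4120 exercise | (k=5,j=1): S=79.2396, (K−S)⁺=30.2804, hold=30.5618 ⇒ V=30.5618 continue | (k=5,j=2): S=97.9429, (K−S)⁺=11.5771, hold=15.7847 ⇒ V=15.7847 continue | (k=5,j=3): S=121.0607, (K−S)⁺=0.0000, hold=5.2884 ⇒ V=5.2884 continue | (k=5,j=4): S=149.6351, (K−S)⁺=0.0000, hold=0.8315 ⇒ V=0.8315 continue | (k=5,j=5): S=184.9541, (K−S)⁺=0.0000, hold=0.0000 ⇒ V=0.0000 continue  boundary S*=64.1080
step 4: (k=4,j=0): S=71.2734, (K−S)⁺=38.2466, hold=38.1984 ⇒ V=38.2466 exercise | (k=4,j=1): S=88.0963, (K−S)⁺=21.4237, hold=23.4082 ⇒ V=23.4082 continue | (k=4,j=2): S=108.8900, (K−S)⁺=0.6300, hold=10.7134 ⇒ V=10.7134 continue | (k=4,j=3): S=134.5917, (K−S)⁺=0.0000, hold=3.1374 ⇒ V=3.1374 continue | (k=4,j=4): S=166.3599, (K−S)⁺=0.0000, hold=0.4305 ⇒ V=0.4305 continue  boundary S*=71.2734
step 3: (k=3,j=0): S=79.2396, (K−S)⁺=30.2804, hold=31.0507 ⇒ V=31.0507 continue | (k=3,j=1): S=97.9429, (K−S)⁺=11.5771, hold=17.2674 ⇒ V=17.2674 continue | (k=3,j=2): S=121.0607, (K−S)⁺=0.0000, hold=7.0541 ⇒ V=7.0541 continue | (k=3,j=3): S=149.6351, (K−S)⁺=0.0000, hold=1.8311 ⇒ V=1.8311 continue  boundary S*=-
step 2: (k=2,j=0): S=88.0963, (K−S)⁺=21.4237, hold=24.3739 ⇒ V=24.3739 continue | (k=2,j=1): S=108.8900, (K−S)⁺=0.6300, hold=12.3296 ⇒ V=12.3296 continue | (k=2,j=2): S=134.5917, (K−S)⁺=0.0000, hold=4.5319 ⇒ V=4.5319 continue  boundary S*=-
step 1: (k=1,j=0): S=97.9429, (K−S)⁺=11.5771, hold=18.5441 ⇒ V=18.5441 continue | (k=1,j=1): S=121.0607, (K−S)⁺=0.0000, hold=8.5611 ⇒ V=8.5611 continue  boundary S*=-
step 0: (k=0,j=0): S=108.8900, (K−S)⁺=0.6300, hold=13.7149 ⇒ V=13.7149 continue  boundary S*=-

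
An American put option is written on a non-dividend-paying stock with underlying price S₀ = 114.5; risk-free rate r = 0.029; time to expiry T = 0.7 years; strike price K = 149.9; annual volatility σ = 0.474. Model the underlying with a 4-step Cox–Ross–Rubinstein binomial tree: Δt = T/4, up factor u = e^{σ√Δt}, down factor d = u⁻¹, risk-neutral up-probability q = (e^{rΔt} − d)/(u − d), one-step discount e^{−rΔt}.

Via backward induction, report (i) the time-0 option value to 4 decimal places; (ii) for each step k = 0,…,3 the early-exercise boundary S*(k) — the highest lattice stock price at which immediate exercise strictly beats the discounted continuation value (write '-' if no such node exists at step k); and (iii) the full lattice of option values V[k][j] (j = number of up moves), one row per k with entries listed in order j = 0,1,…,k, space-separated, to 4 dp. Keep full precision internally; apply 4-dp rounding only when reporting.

Δt=0.17500, u=1.21931, d=0.82013, q=0.46334, disc=e^(-rΔt)=0.99494
k=4 terminal: V=max(K-S,0) → 98.0984 72.8852 35.4000 0.0000 0.0000
k=3: j=0 S=63.1624 intr=86.7376 cont=85.9788 V=86.7376[EX]; j=1 S=93.9053 intr=55.9947 cont=55.2359 V=55.9947[EX]; j=2 S=139.6115 intr=10.2885 cont=18.9018 V=18.9018[hold]; j=3 S=207.5641 intr=0.0000 cont=0.0000 V=0.0000[hold]  S*(3)=93.9053
k=2: j=0 S=77.0148 intr=72.8852 cont=72.1264 V=72.8852[EX]; j=1 S=114.5000 intr=35.4000 cont=38.6118 V=38.6118[hold]; j=2 S=170.2302 intr=0.0000 cont=10.0925 V=10.0925[hold]  S*(2)=77.0148
k=1: j=0 S=93.9053 intr=55.9947 cont=56.7165 V=56.7165[hold]; j=1 S=139.6115 intr=10.2885 cont=25.2692 V=25.2692[hold]  S*(1)=-
k=0: j=0 S=114.5000 intr=35.4000 cont=41.9325 V=41.9325[hold]  S*(0)=-

price = 41.9325
boundary = - - 77.0148 93.9053
tree:
41.9325
56.7165 25.2692
72.8852 38.6118 10.0925
86.7376 55.9947 18.9018 0.0000
98.0984 72.8852 35.4000 0.0000 0.0000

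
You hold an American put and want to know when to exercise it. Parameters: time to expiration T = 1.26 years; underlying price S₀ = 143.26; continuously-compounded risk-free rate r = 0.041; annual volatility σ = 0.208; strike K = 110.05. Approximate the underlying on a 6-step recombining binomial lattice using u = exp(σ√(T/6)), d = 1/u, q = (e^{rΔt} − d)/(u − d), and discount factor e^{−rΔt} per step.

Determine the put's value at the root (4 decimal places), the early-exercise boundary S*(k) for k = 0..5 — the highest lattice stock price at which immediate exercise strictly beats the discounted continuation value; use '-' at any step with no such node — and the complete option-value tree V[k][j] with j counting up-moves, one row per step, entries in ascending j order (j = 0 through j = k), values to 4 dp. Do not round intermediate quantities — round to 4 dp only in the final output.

Δt=0.21000  u=1.10001  d=0.90908  q=0.52148  discount=0.99143
step 6 (expiry): payoffs max(K−S,0) = 29.1871 12.2044 0.0000 0.0000 0.0000 0.0000 0.0000
step 5: (k=5,j=0): S=88.9499, (K−S)⁺=21.1001, hold=20.1566 ⇒ V=21.1001 exercise | (k=5,j=1): S=107.6310, (K−S)⁺=2.4190, hold=5.7900 ⇒ V=5.7900 continue | (k=5,j=2): S=130.2354, (K−S)⁺=0.0000, hold=0.0000 ⇒ V=0.0000 continue | (k=5,j=3): S=157.5872, (K−S)⁺=0.0000, hold=0.0000 ⇒ V=0.0000 continue | (k=5,j=4): S=190.6833, (K−S)⁺=0.0000, hold=0.0000 ⇒ V=0.0000 continue | (k=5,j=5): S=230.7302, (K−S)⁺=0.0000, hold=0.0000 ⇒ V=0.0000 continue  boundary S*=88.9499
step 4: (k=4,j=0): S=97.8456, (K−S)⁺=12.2044, hold=13.0037 ⇒ V=13.0037 continue | (k=4,j=1): S=118.3949, (K−S)⁺=0.0000, hold=2.7469 ⇒ V=2.7469 continue | (k=4,j=2): S=143.2600, (K−S)⁺=0.0000, hold=0.0000 ⇒ V=0.0000 continue | (k=4,j=3): S=173.3472, (K−S)⁺=0.0000, hold=0.0000 ⇒ V=0.0000 continue | (k=4,j=4): S=209.7532, (K−S)⁺=0.0000, hold=0.0000 ⇒ V=0.0000 continue  boundary S*=-
step 3: (k=3,j=0): S=107.6310, (K−S)⁺=2.4190, hold=7.5894 ⇒ V=7.5894 continue | (k=3,j=1): S=130.2354, (K−S)⁺=0.0000, hold=1.3032 ⇒ V=1.3032 continue | (k=3,j=2): S=157.5872, (K−S)⁺=0.0000, hold=0.0000 ⇒ V=0.0000 continue | (k=3,j=3): S=190.6833, (K−S)⁺=0.0000, hold=0.0000 ⇒ V=0.0000 continue  boundary S*=-
step 2: (k=2,j=0): S=118.3949, (K−S)⁺=0.0000, hold=4.2743 ⇒ V=4.2743 continue | (k=2,j=1): S=143.2600, (K−S)⁺=0.0000, hold=0.6182 ⇒ V=0.6182 continue | (k=2,j=2): S=173.3472, (K−S)⁺=0.0000, hold=0.0000 ⇒ V=0.0000 continue  boundary S*=-
step 1: (k=1,j=0): S=130.2354, (K−S)⁺=0.0000, hold=2.3474 ⇒ V=2.3474 continue | (k=1,j=1): S=157.5872, (K−S)⁺=0.0000, hold=0.2933 ⇒ V=0.2933 continue  boundary S*=-
step 0: (k=0,j=0): S=143.2600, (K−S)⁺=0.0000, hold=1.2653 ⇒ V=1.2653 continue  boundary S*=-

price = 1.2653
boundary = - - - - - 88.9499
tree:
1.2653
2.3474 0.2933
4.2743 0.6182 0.0000
7.5894 1.3032 0.0000 0.0000
13.0037 2.7469 0.0000 0.0000 0.0000
21.1001 5.7900 0.0000 0.0000 0.0000 0.0000
29.1871 12.2044 0.0000 0.0000 0.0000 0.0000 0.0000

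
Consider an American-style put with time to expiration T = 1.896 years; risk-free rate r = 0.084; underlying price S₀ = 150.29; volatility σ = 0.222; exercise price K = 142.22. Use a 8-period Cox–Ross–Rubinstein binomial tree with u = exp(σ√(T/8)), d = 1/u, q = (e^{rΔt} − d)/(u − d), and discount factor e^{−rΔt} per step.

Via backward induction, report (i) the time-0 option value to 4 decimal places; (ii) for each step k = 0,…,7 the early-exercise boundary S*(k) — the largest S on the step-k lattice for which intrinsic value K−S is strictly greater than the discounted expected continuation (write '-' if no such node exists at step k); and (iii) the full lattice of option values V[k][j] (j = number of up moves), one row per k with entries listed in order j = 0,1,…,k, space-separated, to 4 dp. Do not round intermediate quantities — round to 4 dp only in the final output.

price = 7.4107
boundary = - - 121.0757 108.6727 121.0757 108.6727 121.0757 108.6727
tree:
7.4107
12.7182 3.6018
21.1443 6.7053 1.3487
33.5473 12.1262 2.7843 0.2952
44.6798 21.1443 5.6381 0.6937 0.0000
54.6718 33.5473 11.1232 1.6299 0.0000 0.0000
63.6403 44.6798 21.1443 3.8298 0.0000 0.0000 0.0000
71.6900 54.6718 33.5473 8.9988 0.0000 0.0000 0.0000 0.0000
78.9151 63.6403 44.6798 21.1443 0.0000 0.0000 0.0000 0.0000 0.0000

Δt=0.23700  u=1.11413  d=0.89756  q=0.56585  discount=0.98029
step 8 (expiry): payoffs max(K−S,0) = 78.9151 63.6403 44.6798 21.1443 0.0000 0.0000 0.0000 0.0000 0.0000
step 7: (k=7,j=0): S=70.5300, (K−S)⁺=71.6900, hold=68.8867 ⇒ V=71.6900 exercise | (k=7,j=1): S=87.5482, (K−S)⁺=54.6718, hold=51.8685 ⇒ V=54.6718 exercise | (k=7,j=2): S=108.6727, (K−S)⁺=33.5473, hold=30.7440 ⇒ V=33.5473 exercise | (k=7,j=3): S=134.8943, (K−S)⁺=7.3257, hold=8.9988 ⇒ V=8.9988 continue | (k=7,j=4): S=167.4429, (K−S)⁺=0.0000, hold=0.0000 ⇒ V=0.0000 continue | (k=7,j=5): S=207.8451, (K−S)⁺=0.0000, hold=0.0000 ⇒ V=0.0000 continue | (k=7,j=6): S=257.9960, (K−S)⁺=0.0000, hold=0.0000 ⇒ V=0.0000 continue | (k=7,j=7): S=320.2478, (K−S)⁺=0.0000, hold=0.0000 ⇒ V=0.0000 continue  boundary S*=108.6727
step 6: (k=6,j=0): S=78.5797, (K−S)⁺=63.6403, hold=60.8369 ⇒ V=63.6403 exercise | (k=6,j=1): S=97.5402, (K−S)⁺=44.6798, hold=41.8765 ⇒ V=44.6798 exercise | (k=6,j=2): S=121.0757, (K−S)⁺=21.1443, hold=19.2691 ⇒ V=21.1443 exercise | (k=6,j=3): S=150.2900, (K−S)⁺=0.0000, hold=3.8298 ⇒ V=3.8298 continue | (k=6,j=4): S=186.5534, (K−S)⁺=0.0000, hold=0.0000 ⇒ V=0.0000 continue | (k=6,j=5): S=231.5669, (K−S)⁺=0.0000, hold=0.0000 ⇒ V=0.0000 continue | (k=6,j=6): S=287.4416, (K−S)⁺=0.0000, hold=0.0000 ⇒ V=0.0000 continue  boundary S*=121.0757
step 5: (k=5,j=0): S=87.5482, (K−S)⁺=54.6718, hold=51.8685 ⇒ V=54.6718 exercise | (k=5,j=1): S=108.6727, (K−S)⁺=33.5473, hold=30.7440 ⇒ V=33.5473 exercise | (k=5,j=2): S=134.8943, (K−S)⁺=7.3257, hold=11.1232 ⇒ V=11.1232 continue | (k=5,j=3): S=167.4429, (K−S)⁺=0.0000, hold=1.6299 ⇒ V=1.6299 continue | (k=5,j=4): S=207.8451, (K−S)⁺=0.0000, hold=0.0000 ⇒ V=0.0000 continue | (k=5,j=5): S=257.9960, (K−S)⁺=0.0000, hold=0.0000 ⇒ V=0.0000 continue  boundary S*=108.6727
step 4: (k=4,j=0): S=97.5402, (K−S)⁺=44.6798, hold=41.8765 ⇒ V=44.6798 exercise | (k=4,j=1): S=121.0757, (K−S)⁺=21.1443, hold=20.4475 ⇒ V=21.1443 exercise | (k=4,j=2): S=150.2900, (K−S)⁺=0.0000, hold=5.6381 ⇒ V=5.6381 continue | (k=4,j=3): S=186.5534, (K−S)⁺=0.0000, hold=0.6937 ⇒ V=0.6937 continue | (k=4,j=4): S=231.5669, (K−S)⁺=0.0000, hold=0.0000 ⇒ V=0.0000 continue  boundary S*=121.0757
step 3: (k=3,j=0): S=108.6727, (K−S)⁺=33.5473, hold=30.7440 ⇒ V=33.5473 exercise | (k=3,j=1): S=134.8943, (K−S)⁺=7.3257, hold=12.1262 ⇒ V=12.1262 continue | (k=3,j=2): S=167.4429, (K−S)⁺=0.0000, hold=2.7843 ⇒ V=2.7843 continue | (k=3,j=3): S=207.8451, (K−S)⁺=0.0000, hold=0.2952 ⇒ V=0.2952 continue  boundary S*=108.6727
step 2: (k=2,j=0): S=121.0757, (K−S)⁺=21.1443, hold=21.0038 ⇒ V=21.1443 exercise | (k=2,j=1): S=150.2900, (K−S)⁺=0.0000, hold=6.7053 ⇒ V=6.7053 continue | (k=2,j=2): S=186.5534, (K−S)⁺=0.0000, hold=1.3487 ⇒ V=1.3487 continue  boundary S*=121.0757
step 1: (k=1,j=0): S=134.8943, (K−S)⁺=7.3257, hold=12.7182 ⇒ V=12.7182 continue | (k=1,j=1): S=167.4429, (K−S)⁺=0.0000, hold=3.6018 ⇒ V=3.6018 continue  boundary S*=-
step 0: (k=0,j=0): S=150.2900, (K−S)⁺=0.0000, hold=7.4107 ⇒ V=7.4107 continue  boundary S*=-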